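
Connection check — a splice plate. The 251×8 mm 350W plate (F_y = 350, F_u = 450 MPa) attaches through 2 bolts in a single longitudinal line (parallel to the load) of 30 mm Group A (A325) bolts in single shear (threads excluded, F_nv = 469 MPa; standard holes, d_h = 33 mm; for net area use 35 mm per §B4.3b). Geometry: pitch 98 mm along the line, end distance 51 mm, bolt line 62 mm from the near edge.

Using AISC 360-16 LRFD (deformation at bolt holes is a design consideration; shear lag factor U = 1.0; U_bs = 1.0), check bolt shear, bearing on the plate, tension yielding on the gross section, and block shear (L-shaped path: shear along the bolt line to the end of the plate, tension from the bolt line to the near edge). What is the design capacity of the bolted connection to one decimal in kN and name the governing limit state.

Bolt shear: A_b = π(30)²/4 = 706.86 mm². φR_n = 0.75 × 469 × 706.86 × 2 × 1 = 497.3 kN.
Bearing (8 mm plate, F_u = 450 MPa): end bolts L_c = 51 − 33/2 = 34.5, R_n = min(1.2×34.5×8×450, 2.4×30×8×450) = 149.04 kN/bolt; interior L_c = 98 − 33 = 65, R_n = 259.2 kN/bolt. φR_n = 0.75 × (1×149.04 + 1×259.2) = 306.2 kN.
Tension yield (gross): A_g = 251×8 = 2008 mm². φR_n = 0.90 × 350 × 2008 = 632.5 kN.
Block shear: shear path 1×[51+1×98] = 1×149 mm, A_gv = 1192, A_nv = 1×(149 − 1.5×35)×8 = 772 mm²; tension to near edge: (62 − 0.5×35)×8 = 356 mm². R_n = min(0.6×450×772, 0.6×350×1192) + 1.0×450×356 = min(208.44, 250.32) + 160.2 = 368.64 kN. φR_n = 0.75 × 368.64 = 276.5 kN.
Governing: min(497.3, 306.2, 632.5, 276.5) = 276.5 kN → block shear.

276.5 kN (block shear governs)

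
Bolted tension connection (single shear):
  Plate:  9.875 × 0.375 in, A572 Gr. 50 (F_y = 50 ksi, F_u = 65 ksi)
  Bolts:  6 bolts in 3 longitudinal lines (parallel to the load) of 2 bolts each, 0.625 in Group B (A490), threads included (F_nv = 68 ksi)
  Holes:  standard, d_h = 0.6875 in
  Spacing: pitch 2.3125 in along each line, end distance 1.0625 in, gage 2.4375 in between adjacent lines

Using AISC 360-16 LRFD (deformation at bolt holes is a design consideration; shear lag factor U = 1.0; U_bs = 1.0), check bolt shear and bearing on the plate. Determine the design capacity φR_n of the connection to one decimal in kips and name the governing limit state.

93.9 kips (bolt shear governs)

Bolt shear: A_b = π(0.625)²/4 = 0.3068 in². φR_n = 0.75 × 68 × 0.3068 × 6 × 1 = 93.9 kips.
Bearing (0.375 in plate, F_u = 65 ksi): end bolts L_c = 1.0625 − 0.6875/2 = 0.71875, R_n = min(1.2×0.71875×0.375×65, 2.4×0.625×0.375×65) = 21.023 kips/bolt; interior L_c = 2.3125 − 0.6875 = 1.625, R_n = 36.563 kips/bolt. φR_n = 0.75 × (3×21.023 + 3×36.563) = 129.6 kips.
Governing: min(93.9, 129.6) = 93.9 kips → bolt shear.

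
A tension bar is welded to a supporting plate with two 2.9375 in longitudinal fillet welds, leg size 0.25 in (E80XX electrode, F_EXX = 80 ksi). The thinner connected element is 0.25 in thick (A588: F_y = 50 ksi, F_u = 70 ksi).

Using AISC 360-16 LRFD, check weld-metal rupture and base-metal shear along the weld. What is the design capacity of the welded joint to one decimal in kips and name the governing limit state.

Weld metal: throat = 0.707×0.25 = 0.17675 in, L = 2×2.9375 = 5.875 in. φR_n = 0.75 × 0.6 × 80 × 0.17675 × 5.875 = 37.4 kips.
Base metal shear (0.25 in plate): yield φR_n = 1.0×0.6×50×0.25×5.875 = 44.1 kips; rupture φR_n = 0.75×0.6×70×0.25×5.875 = 46.3 kips; take 44.1 kips (yield).
Governing: min(37.4, 44.1) = 37.4 kips → weld metal.

37.4 kips (weld metal governs)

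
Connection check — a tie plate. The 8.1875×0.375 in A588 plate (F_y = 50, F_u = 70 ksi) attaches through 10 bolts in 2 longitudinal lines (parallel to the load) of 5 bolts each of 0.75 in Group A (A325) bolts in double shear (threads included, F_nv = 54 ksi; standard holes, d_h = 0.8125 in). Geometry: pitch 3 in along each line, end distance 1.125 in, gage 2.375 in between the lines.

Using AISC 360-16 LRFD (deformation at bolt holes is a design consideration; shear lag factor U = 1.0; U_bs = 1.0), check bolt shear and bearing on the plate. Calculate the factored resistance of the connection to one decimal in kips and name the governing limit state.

317.5 kips (bearing governs)

Bolt shear: A_b = π(0.75)²/4 = 0.44179 in². φR_n = 0.75 × 54 × 0.44179 × 10 × 2 = 357.8 kips.
Bearing (0.375 in plate, F_u = 70 ksi): end bolts L_c = 1.125 − 0.8125/2 = 0.71875, R_n = min(1.2×0.71875×0.375×70, 2.4×0.75×0.375×70) = 22.641 kips/bolt; interior L_c = 3 − 0.8125 = 2.1875, R_n = 47.25 kips/bolt. φR_n = 0.75 × (2×22.641 + 8×47.25) = 317.5 kips.
Governing: min(357.8, 317.5) = 317.5 kips → bearing.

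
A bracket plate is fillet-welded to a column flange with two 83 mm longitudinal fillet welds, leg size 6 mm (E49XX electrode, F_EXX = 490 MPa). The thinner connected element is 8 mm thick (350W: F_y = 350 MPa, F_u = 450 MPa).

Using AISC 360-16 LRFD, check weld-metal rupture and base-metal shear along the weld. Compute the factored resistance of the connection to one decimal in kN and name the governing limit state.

Weld metal: throat = 0.707×6 = 4.242 mm, L = 2×83 = 166 mm. φR_n = 0.75 × 0.6 × 490 × 4.242 × 166 = 155.3 kN.
Base metal shear (8 mm plate): yield φR_n = 1.0×0.6×350×8×166 = 278.9 kN; rupture φR_n = 0.75×0.6×450×8×166 = 268.9 kN; take 268.9 kN (rupture).
Governing: min(155.3, 268.9) = 155.3 kN → weld metal.

155.3 kN (weld metal governs)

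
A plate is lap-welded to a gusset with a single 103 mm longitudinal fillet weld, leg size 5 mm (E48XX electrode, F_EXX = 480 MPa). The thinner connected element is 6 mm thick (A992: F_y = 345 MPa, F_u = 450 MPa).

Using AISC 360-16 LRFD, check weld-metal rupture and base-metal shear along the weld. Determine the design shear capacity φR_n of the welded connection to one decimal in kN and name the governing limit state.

78.6 kN (weld metal governs)

Weld metal: throat = 0.707×5 = 3.535 mm, L = 103 mm. φR_n = 0.75 × 0.6 × 480 × 3.535 × 103 = 78.6 kN.
Base metal shear (6 mm plate): yield φR_n = 1.0×0.6×345×6×103 = 127.9 kN; rupture φR_n = 0.75×0.6×450×6×103 = 125.1 kN; take 125.1 kN (rupture).
Governing: min(78.6, 125.1) = 78.6 kN → weld metal.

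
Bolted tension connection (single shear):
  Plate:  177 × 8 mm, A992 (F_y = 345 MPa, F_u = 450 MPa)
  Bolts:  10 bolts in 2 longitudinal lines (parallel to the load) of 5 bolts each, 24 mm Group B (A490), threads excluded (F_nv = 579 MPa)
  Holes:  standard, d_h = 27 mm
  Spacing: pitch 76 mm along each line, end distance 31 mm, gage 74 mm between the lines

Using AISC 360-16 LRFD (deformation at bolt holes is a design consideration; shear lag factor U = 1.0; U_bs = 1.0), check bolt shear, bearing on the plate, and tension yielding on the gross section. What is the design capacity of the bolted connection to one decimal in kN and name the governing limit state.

439.7 kN (gross-section yield governs)

Bolt shear: A_b = π(24)²/4 = 452.39 mm². φR_n = 0.75 × 579 × 452.39 × 10 × 1 = 1964.5 kN.
Bearing (8 mm plate, F_u = 450 MPa): end bolts L_c = 31 − 27/2 = 17.5, R_n = min(1.2×17.5×8×450, 2.4×24×8×450) = 75.6 kN/bolt; interior L_c = 76 − 27 = 49, R_n = 207.36 kN/bolt. φR_n = 0.75 × (2×75.6 + 8×207.36) = 1357.6 kN.
Tension yield (gross): A_g = 177×8 = 1416 mm². φR_n = 0.90 × 345 × 1416 = 439.7 kN.
Governing: min(1964.5, 1357.6, 439.7) = 439.7 kN → gross-section yield.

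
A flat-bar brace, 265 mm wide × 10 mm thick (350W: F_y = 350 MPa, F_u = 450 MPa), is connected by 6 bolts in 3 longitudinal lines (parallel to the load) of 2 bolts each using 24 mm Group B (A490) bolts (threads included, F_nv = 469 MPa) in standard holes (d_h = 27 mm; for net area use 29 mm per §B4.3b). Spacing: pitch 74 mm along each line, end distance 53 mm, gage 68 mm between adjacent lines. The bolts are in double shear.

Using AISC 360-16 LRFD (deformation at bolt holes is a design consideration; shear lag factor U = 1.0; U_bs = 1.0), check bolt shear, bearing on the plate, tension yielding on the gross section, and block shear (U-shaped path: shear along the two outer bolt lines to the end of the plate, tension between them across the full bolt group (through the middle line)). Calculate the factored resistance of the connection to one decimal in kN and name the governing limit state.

Bolt shear: A_b = π(24)²/4 = 452.39 mm². φR_n = 0.75 × 469 × 452.39 × 6 × 2 = 1909.5 kN.
Bearing (10 mm plate, F_u = 450 MPa): end bolts L_c = 53 − 27/2 = 39.5, R_n = min(1.2×39.5×10×450, 2.4×24×10×450) = 213.3 kN/bolt; interior L_c = 74 − 27 = 47, R_n = 253.8 kN/bolt. φR_n = 0.75 × (3×213.3 + 3×253.8) = 1051.0 kN.
Tension yield (gross): A_g = 265×10 = 2650 mm². φR_n = 0.90 × 350 × 2650 = 834.8 kN.
Block shear: shear path 2×[53+1×74] = 2×127 mm, A_gv = 2540, A_nv = 2×(127 − 1.5×29)×10 = 1670 mm²; tension across gage: (136 − 2×29)×10 = 780 mm². R_n = min(0.6×450×1670, 0.6×350×2540) + 1.0×450×780 = min(450.9, 533.4) + 351 = 801.9 kN. φR_n = 0.75 × 801.9 = 601.4 kN.
Governing: min(1909.5, 1051.0, 834.8, 601.4) = 601.4 kN → block shear.

601.4 kN (block shear governs)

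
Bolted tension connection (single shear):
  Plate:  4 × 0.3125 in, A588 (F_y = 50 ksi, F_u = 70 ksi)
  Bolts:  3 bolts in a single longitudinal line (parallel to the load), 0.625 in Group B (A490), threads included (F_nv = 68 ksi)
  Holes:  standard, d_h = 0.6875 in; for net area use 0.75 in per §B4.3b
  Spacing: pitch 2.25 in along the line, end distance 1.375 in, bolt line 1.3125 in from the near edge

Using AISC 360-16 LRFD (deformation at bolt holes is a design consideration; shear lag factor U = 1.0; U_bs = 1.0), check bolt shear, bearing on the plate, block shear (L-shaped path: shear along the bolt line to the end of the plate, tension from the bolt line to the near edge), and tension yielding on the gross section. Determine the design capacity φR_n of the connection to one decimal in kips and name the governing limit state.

46.9 kips (bolt shear governs)

Bolt shear: A_b = π(0.625)²/4 = 0.3068 in². φR_n = 0.75 × 68 × 0.3068 × 3 × 1 = 46.9 kips.
Bearing (0.3125 in plate, F_u = 70 ksi): end bolts L_c = 1.375 − 0.6875/2 = 1.03125, R_n = min(1.2×1.03125×0.3125×70, 2.4×0.625×0.3125×70) = 27.07 kips/bolt; interior L_c = 2.25 − 0.6875 = 1.5625, R_n = 32.813 kips/bolt. φR_n = 0.75 × (1×27.07 + 2×32.813) = 69.5 kips.
Block shear: shear path 1×[1.375+2×2.25] = 1×5.875 in, A_gv = 1.8359, A_nv = 1×(5.875 − 2.5×0.75)×0.3125 = 1.25 in²; tension to near edge: (1.3125 − 0.5×0.75)×0.3125 = 0.29297 in². R_n = min(0.6×70×1.25, 0.6×50×1.8359) + 1.0×70×0.29297 = min(52.5, 55.077) + 20.508 = 73.008 kips. φR_n = 0.75 × 73.008 = 54.8 kips.
Tension yield (gross): A_g = 4×0.3125 = 1.25 in². φR_n = 0.90 × 50 × 1.25 = 56.3 kips.
Governing: min(46.9, 69.5, 54.8, 56.3) = 46.9 kips → bolt shear.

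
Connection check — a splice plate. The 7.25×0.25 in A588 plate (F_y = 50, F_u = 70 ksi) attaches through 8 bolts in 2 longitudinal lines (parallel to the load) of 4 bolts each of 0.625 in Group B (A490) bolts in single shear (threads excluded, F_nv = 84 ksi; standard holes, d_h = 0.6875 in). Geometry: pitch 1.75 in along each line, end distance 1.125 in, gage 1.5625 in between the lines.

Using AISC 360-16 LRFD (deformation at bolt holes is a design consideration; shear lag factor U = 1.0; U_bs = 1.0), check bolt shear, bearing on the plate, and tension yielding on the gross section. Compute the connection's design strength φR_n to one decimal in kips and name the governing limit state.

81.6 kips (gross-section yield governs)

Bolt shear: A_b = π(0.625)²/4 = 0.3068 in². φR_n = 0.75 × 84 × 0.3068 × 8 × 1 = 154.6 kips.
Bearing (0.25 in plate, F_u = 70 ksi): end bolts L_c = 1.125 − 0.6875/2 = 0.78125, R_n = min(1.2×0.78125×0.25×70, 2.4×0.625×0.25×70) = 16.406 kips/bolt; interior L_c = 1.75 − 0.6875 = 1.0625, R_n = 22.313 kips/bolt. φR_n = 0.75 × (2×16.406 + 6×22.313) = 125.0 kips.
Tension yield (gross): A_g = 7.25×0.25 = 1.8125 in². φR_n = 0.90 × 50 × 1.8125 = 81.6 kips.
Governing: min(154.6, 125.0, 81.6) = 81.6 kips → gross-section yield.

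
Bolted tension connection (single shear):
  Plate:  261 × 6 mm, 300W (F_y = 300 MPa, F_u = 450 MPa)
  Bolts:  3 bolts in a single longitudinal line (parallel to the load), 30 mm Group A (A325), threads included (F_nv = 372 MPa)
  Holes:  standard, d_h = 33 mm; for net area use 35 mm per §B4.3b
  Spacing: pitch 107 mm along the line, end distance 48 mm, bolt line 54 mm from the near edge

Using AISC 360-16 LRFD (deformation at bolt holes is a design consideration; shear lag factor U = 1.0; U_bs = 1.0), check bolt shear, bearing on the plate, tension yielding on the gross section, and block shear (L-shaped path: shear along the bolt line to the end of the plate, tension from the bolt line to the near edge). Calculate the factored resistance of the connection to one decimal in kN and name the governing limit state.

285.9 kN (block shear governs)

Bolt shear: A_b = π(30)²/4 = 706.86 mm². φR_n = 0.75 × 372 × 706.86 × 3 × 1 = 591.6 kN.
Bearing (6 mm plate, F_u = 450 MPa): end bolts L_c = 48 − 33/2 = 31.5, R_n = min(1.2×31.5×6×450, 2.4×30×6×450) = 102.06 kN/bolt; interior L_c = 107 − 33 = 74, R_n = 194.4 kN/bolt. φR_n = 0.75 × (1×102.06 + 2×194.4) = 368.1 kN.
Tension yield (gross): A_g = 261×6 = 1566 mm². φR_n = 0.90 × 300 × 1566 = 422.8 kN.
Block shear: shear path 1×[48+2×107] = 1×262 mm, A_gv = 1572, A_nv = 1×(262 − 2.5×35)×6 = 1047 mm²; tension to near edge: (54 − 0.5×35)×6 = 219 mm². R_n = min(0.6×450×1047, 0.6×300×1572) + 1.0×450×219 = min(282.69, 282.96) + 98.55 = 381.24 kN. φR_n = 0.75 × 381.24 = 285.9 kN.
Governing: min(591.6, 368.1, 422.8, 285.9) = 285.9 kN → block shear.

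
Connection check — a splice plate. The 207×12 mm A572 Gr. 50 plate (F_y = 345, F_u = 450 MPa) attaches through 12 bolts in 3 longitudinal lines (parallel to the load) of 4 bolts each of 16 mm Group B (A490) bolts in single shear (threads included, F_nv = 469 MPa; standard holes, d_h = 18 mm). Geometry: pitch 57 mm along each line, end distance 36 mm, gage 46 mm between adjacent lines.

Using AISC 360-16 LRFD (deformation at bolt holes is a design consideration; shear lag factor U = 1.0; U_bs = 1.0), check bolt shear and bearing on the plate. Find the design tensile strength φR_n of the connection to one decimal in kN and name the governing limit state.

848.7 kN (bolt shear governs)

Bolt shear: A_b = π(16)²/4 = 201.06 mm². φR_n = 0.75 × 469 × 201.06 × 12 × 1 = 848.7 kN.
Bearing (12 mm plate, F_u = 450 MPa): end bolts L_c = 36 − 18/2 = 27, R_n = min(1.2×27×12×450, 2.4×16×12×450) = 174.96 kN/bolt; interior L_c = 57 − 18 = 39, R_n = 207.36 kN/bolt. φR_n = 0.75 × (3×174.96 + 9×207.36) = 1793.3 kN.
Governing: min(848.7, 1793.3) = 848.7 kN → bolt shear.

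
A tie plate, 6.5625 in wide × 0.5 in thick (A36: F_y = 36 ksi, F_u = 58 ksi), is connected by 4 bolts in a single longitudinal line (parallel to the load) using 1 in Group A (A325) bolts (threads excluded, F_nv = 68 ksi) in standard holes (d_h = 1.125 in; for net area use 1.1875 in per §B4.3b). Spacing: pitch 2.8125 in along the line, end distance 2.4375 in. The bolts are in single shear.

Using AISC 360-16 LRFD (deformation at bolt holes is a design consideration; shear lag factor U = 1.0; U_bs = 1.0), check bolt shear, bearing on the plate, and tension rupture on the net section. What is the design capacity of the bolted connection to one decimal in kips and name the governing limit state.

116.9 kips (net-section rupture governs)

Bolt shear: A_b = π(1)²/4 = 0.7854 in². φR_n = 0.75 × 68 × 0.7854 × 4 × 1 = 160.2 kips.
Bearing (0.5 in plate, F_u = 58 ksi): end bolts L_c = 2.4375 − 1.125/2 = 1.875, R_n = min(1.2×1.875×0.5×58, 2.4×1×0.5×58) = 65.25 kips/bolt; interior L_c = 2.8125 − 1.125 = 1.6875, R_n = 58.725 kips/bolt. φR_n = 0.75 × (1×65.25 + 3×58.725) = 181.1 kips.
Tension rupture (net): A_n = (6.5625 − 1×1.1875)×0.5 = 2.6875 in² (U = 1.0, A_e = A_n). φR_n = 0.75 × 58 × 2.6875 = 116.9 kips.
Governing: min(160.2, 181.1, 116.9) = 116.9 kips → net-section rupture.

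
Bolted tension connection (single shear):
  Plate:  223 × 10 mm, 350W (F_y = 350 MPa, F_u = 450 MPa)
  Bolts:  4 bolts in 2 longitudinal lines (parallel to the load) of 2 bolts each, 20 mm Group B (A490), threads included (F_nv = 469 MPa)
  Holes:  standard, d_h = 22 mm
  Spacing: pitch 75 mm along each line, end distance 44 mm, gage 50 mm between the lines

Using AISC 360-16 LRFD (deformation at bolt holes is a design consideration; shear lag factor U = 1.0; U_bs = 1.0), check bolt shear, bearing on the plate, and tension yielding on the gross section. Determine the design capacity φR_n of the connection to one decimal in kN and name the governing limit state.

Bolt shear: A_b = π(20)²/4 = 314.16 mm². φR_n = 0.75 × 469 × 314.16 × 4 × 1 = 442.0 kN.
Bearing (10 mm plate, F_u = 450 MPa): end bolts L_c = 44 − 22/2 = 33, R_n = min(1.2×33×10×450, 2.4×20×10×450) = 178.2 kN/bolt; interior L_c = 75 − 22 = 53, R_n = 216 kN/bolt. φR_n = 0.75 × (2×178.2 + 2×216) = 591.3 kN.
Tension yield (gross): A_g = 223×10 = 2230 mm². φR_n = 0.90 × 350 × 2230 = 702.5 kN.
Governing: min(442.0, 591.3, 702.5) = 442.0 kN → bolt shear.

442.0 kN (bolt shear governs)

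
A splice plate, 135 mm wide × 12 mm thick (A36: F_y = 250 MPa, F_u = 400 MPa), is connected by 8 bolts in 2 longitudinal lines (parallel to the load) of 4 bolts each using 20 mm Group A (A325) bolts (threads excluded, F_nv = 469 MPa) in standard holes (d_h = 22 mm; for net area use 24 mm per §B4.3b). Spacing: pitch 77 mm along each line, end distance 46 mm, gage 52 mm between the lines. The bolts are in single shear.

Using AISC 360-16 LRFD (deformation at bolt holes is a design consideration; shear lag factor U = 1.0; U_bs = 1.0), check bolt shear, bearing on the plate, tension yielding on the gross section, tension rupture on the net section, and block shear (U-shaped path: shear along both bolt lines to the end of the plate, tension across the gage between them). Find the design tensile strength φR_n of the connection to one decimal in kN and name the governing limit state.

Bolt shear: A_b = π(20)²/4 = 314.16 mm². φR_n = 0.75 × 469 × 314.16 × 8 × 1 = 884.0 kN.
Bearing (12 mm plate, F_u = 400 MPa): end bolts L_c = 46 − 22/2 = 35, R_n = min(1.2×35×12×400, 2.4×20×12×400) = 201.6 kN/bolt; interior L_c = 77 − 22 = 55, R_n = 230.4 kN/bolt. φR_n = 0.75 × (2×201.6 + 6×230.4) = 1339.2 kN.
Tension yield (gross): A_g = 135×12 = 1620 mm². φR_n = 0.90 × 250 × 1620 = 364.5 kN.
Tension rupture (net): A_n = (135 − 2×24)×12 = 1044 mm² (U = 1.0, A_e = A_n). φR_n = 0.75 × 400 × 1044 = 313.2 kN.
Block shear: shear path 2×[46+3×77] = 2×277 mm, A_gv = 6648, A_nv = 2×(277 − 3.5×24)×12 = 4632 mm²; tension across gage: (52 − 1×24)×12 = 336 mm². R_n = min(0.6×400×4632, 0.6×250×6648) + 1.0×400×336 = min(1111.7, 997.2) + 134.4 = 1131.6 kN. φR_n = 0.75 × 1131.6 = 848.7 kN.
Governing: min(884.0, 1339.2, 364.5, 313.2, 848.7) = 313.2 kN → net-section rupture.

313.2 kN (net-section rupture governs)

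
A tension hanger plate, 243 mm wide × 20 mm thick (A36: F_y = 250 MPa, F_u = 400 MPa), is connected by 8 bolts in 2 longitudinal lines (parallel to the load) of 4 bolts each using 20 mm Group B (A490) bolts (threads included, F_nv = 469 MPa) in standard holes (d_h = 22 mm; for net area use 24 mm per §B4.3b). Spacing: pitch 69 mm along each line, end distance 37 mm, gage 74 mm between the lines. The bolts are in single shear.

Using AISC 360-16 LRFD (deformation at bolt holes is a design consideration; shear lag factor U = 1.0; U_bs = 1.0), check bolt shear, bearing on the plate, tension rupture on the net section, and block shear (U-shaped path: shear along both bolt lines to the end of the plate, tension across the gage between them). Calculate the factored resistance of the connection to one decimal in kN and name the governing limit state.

884.0 kN (bolt shear governs)

Bolt shear: A_b = π(20)²/4 = 314.16 mm². φR_n = 0.75 × 469 × 314.16 × 8 × 1 = 884.0 kN.
Bearing (20 mm plate, F_u = 400 MPa): end bolts L_c = 37 − 22/2 = 26, R_n = min(1.2×26×20×400, 2.4×20×20×400) = 249.6 kN/bolt; interior L_c = 69 − 22 = 47, R_n = 384 kN/bolt. φR_n = 0.75 × (2×249.6 + 6×384) = 2102.4 kN.
Tension rupture (net): A_n = (243 − 2×24)×20 = 3900 mm² (U = 1.0, A_e = A_n). φR_n = 0.75 × 400 × 3900 = 1170.0 kN.
Block shear: shear path 2×[37+3×69] = 2×244 mm, A_gv = 9760, A_nv = 2×(244 − 3.5×24)×20 = 6400 mm²; tension across gage: (74 − 1×24)×20 = 1000 mm². R_n = min(0.6×400×6400, 0.6×250×9760) + 1.0×400×1000 = min(1536, 1464) + 400 = 1864 kN. φR_n = 0.75 × 1864 = 1398.0 kN.
Governing: min(884.0, 2102.4, 1170.0, 1398.0) = 884.0 kN → bolt shear.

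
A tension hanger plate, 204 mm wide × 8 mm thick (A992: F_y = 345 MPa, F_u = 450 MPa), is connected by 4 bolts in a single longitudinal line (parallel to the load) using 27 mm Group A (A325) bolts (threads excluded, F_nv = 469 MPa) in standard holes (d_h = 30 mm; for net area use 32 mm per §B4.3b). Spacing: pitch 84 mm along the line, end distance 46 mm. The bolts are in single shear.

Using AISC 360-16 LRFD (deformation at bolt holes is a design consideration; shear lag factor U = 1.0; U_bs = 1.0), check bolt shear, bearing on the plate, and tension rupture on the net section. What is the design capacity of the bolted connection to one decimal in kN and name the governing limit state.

Bolt shear: A_b = π(27)²/4 = 572.56 mm². φR_n = 0.75 × 469 × 572.56 × 4 × 1 = 805.6 kN.
Bearing (8 mm plate, F_u = 450 MPa): end bolts L_c = 46 − 30/2 = 31, R_n = min(1.2×31×8×450, 2.4×27×8×450) = 133.92 kN/bolt; interior L_c = 84 − 30 = 54, R_n = 233.28 kN/bolt. φR_n = 0.75 × (1×133.92 + 3×233.28) = 625.3 kN.
Tension rupture (net): A_n = (204 − 1×32)×8 = 1376 mm² (U = 1.0, A_e = A_n). φR_n = 0.75 × 450 × 1376 = 464.4 kN.
Governing: min(805.6, 625.3, 464.4) = 464.4 kN → net-section rupture.

464.4 kN (net-section rupture governs)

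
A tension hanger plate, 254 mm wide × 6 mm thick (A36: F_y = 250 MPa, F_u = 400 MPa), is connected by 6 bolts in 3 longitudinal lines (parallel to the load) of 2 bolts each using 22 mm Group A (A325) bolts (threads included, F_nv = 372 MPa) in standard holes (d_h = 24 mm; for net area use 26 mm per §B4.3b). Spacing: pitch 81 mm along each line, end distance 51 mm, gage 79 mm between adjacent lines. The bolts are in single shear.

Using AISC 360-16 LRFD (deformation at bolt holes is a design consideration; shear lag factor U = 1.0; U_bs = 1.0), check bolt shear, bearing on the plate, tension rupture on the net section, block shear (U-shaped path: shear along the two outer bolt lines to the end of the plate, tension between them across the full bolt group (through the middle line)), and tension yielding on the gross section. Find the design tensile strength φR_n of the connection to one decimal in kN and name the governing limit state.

Bolt shear: A_b = π(22)²/4 = 380.13 mm². φR_n = 0.75 × 372 × 380.13 × 6 × 1 = 636.3 kN.
Bearing (6 mm plate, F_u = 400 MPa): end bolts L_c = 51 − 24/2 = 39, R_n = min(1.2×39×6×400, 2.4×22×6×400) = 112.32 kN/bolt; interior L_c = 81 − 24 = 57, R_n = 126.72 kN/bolt. φR_n = 0.75 × (3×112.32 + 3×126.72) = 537.8 kN.
Tension rupture (net): A_n = (254 − 3×26)×6 = 1056 mm² (U = 1.0, A_e = A_n). φR_n = 0.75 × 400 × 1056 = 316.8 kN.
Block shear: shear path 2×[51+1×81] = 2×132 mm, A_gv = 1584, A_nv = 2×(132 − 1.5×26)×6 = 1116 mm²; tension across gage: (158 − 2×26)×6 = 636 mm². R_n = min(0.6×400×1116, 0.6×250×1584) + 1.0×400×636 = min(267.84, 237.6) + 254.4 = 492 kN. φR_n = 0.75 × 492 = 369.0 kN.
Tension yield (gross): A_g = 254×6 = 1524 mm². φR_n = 0.90 × 250 × 1524 = 342.9 kN.
Governing: min(636.3, 537.8, 316.8, 369.0, 342.9) = 316.8 kN → net-section rupture.

316.8 kN (net-section rupture governs)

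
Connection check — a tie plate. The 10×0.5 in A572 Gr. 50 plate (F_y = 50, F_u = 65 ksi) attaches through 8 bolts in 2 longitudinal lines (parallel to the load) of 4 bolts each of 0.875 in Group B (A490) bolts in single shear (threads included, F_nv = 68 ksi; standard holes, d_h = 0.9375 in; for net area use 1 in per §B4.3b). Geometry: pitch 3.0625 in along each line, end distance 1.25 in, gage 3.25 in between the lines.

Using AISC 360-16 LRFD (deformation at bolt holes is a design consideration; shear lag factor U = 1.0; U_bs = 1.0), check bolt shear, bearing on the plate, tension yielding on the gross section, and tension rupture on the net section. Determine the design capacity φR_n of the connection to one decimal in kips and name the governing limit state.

Bolt shear: A_b = π(0.875)²/4 = 0.60132 in². φR_n = 0.75 × 68 × 0.60132 × 8 × 1 = 245.3 kips.
Bearing (0.5 in plate, F_u = 65 ksi): end bolts L_c = 1.25 − 0.9375/2 = 0.78125, R_n = min(1.2×0.78125×0.5×65, 2.4×0.875×0.5×65) = 30.469 kips/bolt; interior L_c = 3.0625 − 0.9375 = 2.125, R_n = 68.25 kips/bolt. φR_n = 0.75 × (2×30.469 + 6×68.25) = 352.8 kips.
Tension yield (gross): A_g = 10×0.5 = 5 in². φR_n = 0.90 × 50 × 5 = 225.0 kips.
Tension rupture (net): A_n = (10 − 2×1)×0.5 = 4 in² (U = 1.0, A_e = A_n). φR_n = 0.75 × 65 × 4 = 195.0 kips.
Governing: min(245.3, 352.8, 225.0, 195.0) = 195.0 kips → net-section rupture.

195.0 kips (net-section rupture governs)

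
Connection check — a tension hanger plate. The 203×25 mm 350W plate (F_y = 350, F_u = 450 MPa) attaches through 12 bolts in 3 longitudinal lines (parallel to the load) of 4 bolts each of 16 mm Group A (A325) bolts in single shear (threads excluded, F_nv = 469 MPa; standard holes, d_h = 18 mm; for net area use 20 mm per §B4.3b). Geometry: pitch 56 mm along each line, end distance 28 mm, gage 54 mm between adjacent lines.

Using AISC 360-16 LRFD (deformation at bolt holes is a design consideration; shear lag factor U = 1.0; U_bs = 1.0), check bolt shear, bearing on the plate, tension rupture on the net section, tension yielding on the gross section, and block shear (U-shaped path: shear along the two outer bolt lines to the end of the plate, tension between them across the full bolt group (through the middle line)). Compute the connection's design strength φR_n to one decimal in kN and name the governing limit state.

848.7 kN (bolt shear governs)

Bolt shear: A_b = π(16)²/4 = 201.06 mm². φR_n = 0.75 × 469 × 201.06 × 12 × 1 = 848.7 kN.
Bearing (25 mm plate, F_u = 450 MPa): end bolts L_c = 28 − 18/2 = 19, R_n = min(1.2×19×25×450, 2.4×16×25×450) = 256.5 kN/bolt; interior L_c = 56 − 18 = 38, R_n = 432 kN/bolt. φR_n = 0.75 × (3×256.5 + 9×432) = 3493.1 kN.
Tension rupture (net): A_n = (203 − 3×20)×25 = 3575 mm² (U = 1.0, A_e = A_n). φR_n = 0.75 × 450 × 3575 = 1206.6 kN.
Tension yield (gross): A_g = 203×25 = 5075 mm². φR_n = 0.90 × 350 × 5075 = 1598.6 kN.
Block shear: shear path 2×[28+3×56] = 2×196 mm, A_gv = 9800, A_nv = 2×(196 − 3.5×20)×25 = 6300 mm²; tension across gage: (108 − 2×20)×25 = 1700 mm². R_n = min(0.6×450×6300, 0.6×350×9800) + 1.0×450×1700 = min(1701, 2058) + 765 = 2466 kN. φR_n = 0.75 × 2466 = 1849.5 kN.
Governing: min(848.7, 3493.1, 1206.6, 1598.6, 1849.5) = 848.7 kN → bolt shear.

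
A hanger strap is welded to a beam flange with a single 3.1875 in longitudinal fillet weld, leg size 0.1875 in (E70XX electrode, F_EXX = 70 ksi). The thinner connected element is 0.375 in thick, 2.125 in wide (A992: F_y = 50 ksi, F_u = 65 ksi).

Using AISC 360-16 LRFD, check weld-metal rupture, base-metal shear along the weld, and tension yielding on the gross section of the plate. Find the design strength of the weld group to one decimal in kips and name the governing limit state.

13.3 kips (weld metal governs)

Weld metal: throat = 0.707×0.1875 = 0.13256 in, L = 3.1875 in. φR_n = 0.75 × 0.6 × 70 × 0.13256 × 3.1875 = 13.3 kips.
Base metal shear (0.375 in plate): yield φR_n = 1.0×0.6×50×0.375×3.1875 = 35.9 kips; rupture φR_n = 0.75×0.6×65×0.375×3.1875 = 35.0 kips; take 35.0 kips (rupture).
Tension yield (gross): A_g = 2.125×0.375 = 0.79688 in². φR_n = 0.90 × 50 × 0.79688 = 35.9 kips.
Governing: min(13.3, 35.0, 35.9) = 13.3 kips → weld metal.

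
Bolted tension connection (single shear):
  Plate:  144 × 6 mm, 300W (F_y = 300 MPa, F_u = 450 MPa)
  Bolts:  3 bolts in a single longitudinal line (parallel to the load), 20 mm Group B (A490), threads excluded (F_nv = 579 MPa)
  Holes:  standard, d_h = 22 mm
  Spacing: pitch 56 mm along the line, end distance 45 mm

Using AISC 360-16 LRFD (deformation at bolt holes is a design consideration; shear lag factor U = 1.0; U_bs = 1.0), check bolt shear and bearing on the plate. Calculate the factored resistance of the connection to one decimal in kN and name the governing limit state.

247.9 kN (bearing governs)

Bolt shear: A_b = π(20)²/4 = 314.16 mm². φR_n = 0.75 × 579 × 314.16 × 3 × 1 = 409.3 kN.
Bearing (6 mm plate, F_u = 450 MPa): end bolts L_c = 45 − 22/2 = 34, R_n = min(1.2×34×6×450, 2.4×20×6×450) = 110.16 kN/bolt; interior L_c = 56 − 22 = 34, R_n = 110.16 kN/bolt. φR_n = 0.75 × (1×110.16 + 2×110.16) = 247.9 kN.
Governing: min(409.3, 247.9) = 247.9 kN → bearing.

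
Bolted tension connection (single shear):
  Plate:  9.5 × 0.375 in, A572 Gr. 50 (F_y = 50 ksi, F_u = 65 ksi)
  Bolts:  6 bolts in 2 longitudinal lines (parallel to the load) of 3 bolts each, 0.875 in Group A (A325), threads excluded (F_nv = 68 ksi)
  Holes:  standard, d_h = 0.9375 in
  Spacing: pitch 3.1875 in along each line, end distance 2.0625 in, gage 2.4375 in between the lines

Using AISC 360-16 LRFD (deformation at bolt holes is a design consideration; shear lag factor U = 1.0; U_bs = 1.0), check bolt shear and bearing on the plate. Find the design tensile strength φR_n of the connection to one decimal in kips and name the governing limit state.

Bolt shear: A_b = π(0.875)²/4 = 0.60132 in². φR_n = 0.75 × 68 × 0.60132 × 6 × 1 = 184.0 kips.
Bearing (0.375 in plate, F_u = 65 ksi): end bolts L_c = 2.0625 − 0.9375/2 = 1.59375, R_n = min(1.2×1.59375×0.375×65, 2.4×0.875×0.375×65) = 46.617 kips/bolt; interior L_c = 3.1875 − 0.9375 = 2.25, R_n = 51.188 kips/bolt. φR_n = 0.75 × (2×46.617 + 4×51.188) = 223.5 kips.
Governing: min(184.0, 223.5) = 184.0 kips → bolt shear.

184.0 kips (bolt shear governs)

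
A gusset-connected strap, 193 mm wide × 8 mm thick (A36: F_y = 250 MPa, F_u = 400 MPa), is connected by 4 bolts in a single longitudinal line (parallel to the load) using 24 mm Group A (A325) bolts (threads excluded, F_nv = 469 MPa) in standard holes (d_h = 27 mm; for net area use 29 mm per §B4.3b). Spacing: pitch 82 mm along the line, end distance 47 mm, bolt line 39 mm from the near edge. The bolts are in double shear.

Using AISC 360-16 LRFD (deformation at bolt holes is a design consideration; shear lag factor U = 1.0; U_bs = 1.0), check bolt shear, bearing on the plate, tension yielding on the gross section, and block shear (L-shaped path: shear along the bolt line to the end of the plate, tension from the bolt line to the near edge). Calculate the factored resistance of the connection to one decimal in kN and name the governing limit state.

Bolt shear: A_b = π(24)²/4 = 452.39 mm². φR_n = 0.75 × 469 × 452.39 × 4 × 2 = 1273.0 kN.
Bearing (8 mm plate, F_u = 400 MPa): end bolts L_c = 47 − 27/2 = 33.5, R_n = min(1.2×33.5×8×400, 2.4×24×8×400) = 128.64 kN/bolt; interior L_c = 82 − 27 = 55, R_n = 184.32 kN/bolt. φR_n = 0.75 × (1×128.64 + 3×184.32) = 511.2 kN.
Tension yield (gross): A_g = 193×8 = 1544 mm². φR_n = 0.90 × 250 × 1544 = 347.4 kN.
Block shear: shear path 1×[47+3×82] = 1×293 mm, A_gv = 2344, A_nv = 1×(293 − 3.5×29)×8 = 1532 mm²; tension to near edge: (39 − 0.5×29)×8 = 196 mm². R_n = min(0.6×400×1532, 0.6×250×2344) + 1.0×400×196 = min(367.68, 351.6) + 78.4 = 430 kN. φR_n = 0.75 × 430 = 322.5 kN.
Governing: min(1273.0, 511.2, 347.4, 322.5) = 322.5 kN → block shear.

322.5 kN (block shear governs)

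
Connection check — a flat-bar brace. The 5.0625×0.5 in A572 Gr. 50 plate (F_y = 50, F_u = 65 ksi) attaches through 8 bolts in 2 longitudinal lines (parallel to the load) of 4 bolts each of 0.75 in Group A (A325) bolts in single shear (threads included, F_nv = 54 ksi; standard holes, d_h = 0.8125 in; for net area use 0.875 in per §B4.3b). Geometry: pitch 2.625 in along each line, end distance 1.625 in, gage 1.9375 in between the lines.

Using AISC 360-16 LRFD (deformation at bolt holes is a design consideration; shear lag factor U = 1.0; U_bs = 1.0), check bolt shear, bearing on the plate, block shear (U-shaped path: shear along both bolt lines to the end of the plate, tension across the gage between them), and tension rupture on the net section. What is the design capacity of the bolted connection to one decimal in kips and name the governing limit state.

80.7 kips (net-section rupture governs)

Bolt shear: A_b = π(0.75)²/4 = 0.44179 in². φR_n = 0.75 × 54 × 0.44179 × 8 × 1 = 143.1 kips.
Bearing (0.5 in plate, F_u = 65 ksi): end bolts L_c = 1.625 − 0.8125/2 = 1.21875, R_n = min(1.2×1.21875×0.5×65, 2.4×0.75×0.5×65) = 47.531 kips/bolt; interior L_c = 2.625 − 0.8125 = 1.8125, R_n = 58.5 kips/bolt. φR_n = 0.75 × (2×47.531 + 6×58.5) = 334.5 kips.
Block shear: shear path 2×[1.625+3×2.625] = 2×9.5 in, A_gv = 9.5, A_nv = 2×(9.5 − 3.5×0.875)×0.5 = 6.4375 in²; tension across gage: (1.9375 − 1×0.875)×0.5 = 0.53125 in². R_n = min(0.6×65×6.4375, 0.6×50×9.5) + 1.0×65×0.53125 = min(251.06, 285) + 34.531 = 285.59 kips. φR_n = 0.75 × 285.59 = 214.2 kips.
Tension rupture (net): A_n = (5.0625 − 2×0.875)×0.5 = 1.6563 in² (U = 1.0, A_e = A_n). φR_n = 0.75 × 65 × 1.6563 = 80.7 kips.
Governing: min(143.1, 334.5, 214.2, 80.7) = 80.7 kips → net-section rupture.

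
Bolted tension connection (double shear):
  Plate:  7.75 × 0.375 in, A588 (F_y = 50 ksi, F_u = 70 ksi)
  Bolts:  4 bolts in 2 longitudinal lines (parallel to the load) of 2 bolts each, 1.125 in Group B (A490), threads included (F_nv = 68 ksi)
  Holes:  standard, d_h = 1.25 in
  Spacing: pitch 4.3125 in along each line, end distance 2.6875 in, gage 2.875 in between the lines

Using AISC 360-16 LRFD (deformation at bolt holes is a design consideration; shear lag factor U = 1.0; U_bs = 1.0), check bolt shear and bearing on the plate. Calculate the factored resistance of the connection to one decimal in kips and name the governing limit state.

Bolt shear: A_b = π(1.125)²/4 = 0.99402 in². φR_n = 0.75 × 68 × 0.99402 × 4 × 2 = 405.6 kips.
Bearing (0.375 in plate, F_u = 70 ksi): end bolts L_c = 2.6875 − 1.25/2 = 2.0625, R_n = min(1.2×2.0625×0.375×70, 2.4×1.125×0.375×70) = 64.969 kips/bolt; interior L_c = 4.3125 − 1.25 = 3.0625, R_n = 70.875 kips/bolt. φR_n = 0.75 × (2×64.969 + 2×70.875) = 203.8 kips.
Governing: min(405.6, 203.8) = 203.8 kips → bearing.

203.8 kips (bearing governs)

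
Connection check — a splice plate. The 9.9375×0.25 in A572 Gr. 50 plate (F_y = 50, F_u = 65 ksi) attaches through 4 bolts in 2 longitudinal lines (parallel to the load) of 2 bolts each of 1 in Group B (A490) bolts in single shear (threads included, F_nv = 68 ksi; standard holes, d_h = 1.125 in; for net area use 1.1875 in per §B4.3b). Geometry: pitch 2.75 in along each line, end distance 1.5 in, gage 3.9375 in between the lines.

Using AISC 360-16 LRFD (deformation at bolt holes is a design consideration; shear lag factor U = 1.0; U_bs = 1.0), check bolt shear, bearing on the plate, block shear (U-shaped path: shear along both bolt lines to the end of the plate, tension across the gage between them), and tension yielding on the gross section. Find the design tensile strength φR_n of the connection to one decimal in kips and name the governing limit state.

69.6 kips (block shear governs)

Bolt shear: A_b = π(1)²/4 = 0.7854 in². φR_n = 0.75 × 68 × 0.7854 × 4 × 1 = 160.2 kips.
Bearing (0.25 in plate, F_u = 65 ksi): end bolts L_c = 1.5 − 1.125/2 = 0.9375, R_n = min(1.2×0.9375×0.25×65, 2.4×1×0.25×65) = 18.281 kips/bolt; interior L_c = 2.75 − 1.125 = 1.625, R_n = 31.688 kips/bolt. φR_n = 0.75 × (2×18.281 + 2×31.688) = 75.0 kips.
Block shear: shear path 2×[1.5+1×2.75] = 2×4.25 in, A_gv = 2.125, A_nv = 2×(4.25 − 1.5×1.1875)×0.25 = 1.2344 in²; tension across gage: (3.9375 − 1×1.1875)×0.25 = 0.6875 in². R_n = min(0.6×65×1.2344, 0.6×50×2.125) + 1.0×65×0.6875 = min(48.142, 63.75) + 44.688 = 92.83 kips. φR_n = 0.75 × 92.83 = 69.6 kips.
Tension yield (gross): A_g = 9.9375×0.25 = 2.4844 in². φR_n = 0.90 × 50 × 2.4844 = 111.8 kips.
Governing: min(160.2, 75.0, 69.6, 111.8) = 69.6 kips → block shear.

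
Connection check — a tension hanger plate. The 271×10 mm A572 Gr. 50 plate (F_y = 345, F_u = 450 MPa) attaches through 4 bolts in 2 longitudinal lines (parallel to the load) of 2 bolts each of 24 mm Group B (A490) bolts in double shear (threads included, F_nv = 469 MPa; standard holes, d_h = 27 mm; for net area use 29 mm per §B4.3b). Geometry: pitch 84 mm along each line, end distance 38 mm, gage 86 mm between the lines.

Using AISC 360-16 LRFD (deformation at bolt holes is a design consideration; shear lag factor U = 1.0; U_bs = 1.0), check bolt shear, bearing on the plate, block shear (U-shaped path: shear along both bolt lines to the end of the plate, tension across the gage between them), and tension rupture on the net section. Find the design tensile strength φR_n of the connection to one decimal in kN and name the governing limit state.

Bolt shear: A_b = π(24)²/4 = 452.39 mm². φR_n = 0.75 × 469 × 452.39 × 4 × 2 = 1273.0 kN.
Bearing (10 mm plate, F_u = 450 MPa): end bolts L_c = 38 − 27/2 = 24.5, R_n = min(1.2×24.5×10×450, 2.4×24×10×450) = 132.3 kN/bolt; interior L_c = 84 − 27 = 57, R_n = 259.2 kN/bolt. φR_n = 0.75 × (2×132.3 + 2×259.2) = 587.3 kN.
Block shear: shear path 2×[38+1×84] = 2×122 mm, A_gv = 2440, A_nv = 2×(122 − 1.5×29)×10 = 1570 mm²; tension across gage: (86 − 1×29)×10 = 570 mm². R_n = min(0.6×450×1570, 0.6×345×2440) + 1.0×450×570 = min(423.9, 505.08) + 256.5 = 680.4 kN. φR_n = 0.75 × 680.4 = 510.3 kN.
Tension rupture (net): A_n = (271 − 2×29)×10 = 2130 mm² (U = 1.0, A_e = A_n). φR_n = 0.75 × 450 × 2130 = 718.9 kN.
Governing: min(1273.0, 587.3, 510.3, 718.9) = 510.3 kN → block shear.

510.3 kN (block shear governs)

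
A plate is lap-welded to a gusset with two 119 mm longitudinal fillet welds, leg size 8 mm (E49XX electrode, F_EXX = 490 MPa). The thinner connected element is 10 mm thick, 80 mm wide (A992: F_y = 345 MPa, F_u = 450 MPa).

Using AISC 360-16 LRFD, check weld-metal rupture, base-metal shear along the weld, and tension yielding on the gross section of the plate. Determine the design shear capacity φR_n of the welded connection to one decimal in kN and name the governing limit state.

248.4 kN (gross-section yield governs)

Weld metal: throat = 0.707×8 = 5.656 mm, L = 2×119 = 238 mm. φR_n = 0.75 × 0.6 × 490 × 5.656 × 238 = 296.8 kN.
Base metal shear (10 mm plate): yield φR_n = 1.0×0.6×345×10×238 = 492.7 kN; rupture φR_n = 0.75×0.6×450×10×238 = 482.0 kN; take 482.0 kN (rupture).
Tension yield (gross): A_g = 80×10 = 800 mm². φR_n = 0.90 × 345 × 800 = 248.4 kN.
Governing: min(296.8, 482.0, 248.4) = 248.4 kN → gross-section yield.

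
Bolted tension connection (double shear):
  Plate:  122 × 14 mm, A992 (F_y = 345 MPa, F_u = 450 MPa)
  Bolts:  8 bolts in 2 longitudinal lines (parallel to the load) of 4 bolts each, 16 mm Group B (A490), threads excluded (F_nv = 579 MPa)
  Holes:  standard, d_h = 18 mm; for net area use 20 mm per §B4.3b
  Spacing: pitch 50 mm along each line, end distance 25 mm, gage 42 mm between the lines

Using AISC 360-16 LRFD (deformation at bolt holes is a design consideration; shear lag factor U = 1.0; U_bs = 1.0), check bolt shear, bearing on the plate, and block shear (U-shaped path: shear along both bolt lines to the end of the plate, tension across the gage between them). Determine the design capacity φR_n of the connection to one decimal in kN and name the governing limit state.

699.3 kN (block shear governs)

Bolt shear: A_b = π(16)²/4 = 201.06 mm². φR_n = 0.75 × 579 × 201.06 × 8 × 2 = 1397.0 kN.
Bearing (14 mm plate, F_u = 450 MPa): end bolts L_c = 25 − 18/2 = 16, R_n = min(1.2×16×14×450, 2.4×16×14×450) = 120.96 kN/bolt; interior L_c = 50 − 18 = 32, R_n = 241.92 kN/bolt. φR_n = 0.75 × (2×120.96 + 6×241.92) = 1270.1 kN.
Block shear: shear path 2×[25+3×50] = 2×175 mm, A_gv = 4900, A_nv = 2×(175 − 3.5×20)×14 = 2940 mm²; tension across gage: (42 − 1×20)×14 = 308 mm². R_n = min(0.6×450×2940, 0.6×345×4900) + 1.0×450×308 = min(793.8, 1014.3) + 138.6 = 932.4 kN. φR_n = 0.75 × 932.4 = 699.3 kN.
Governing: min(1397.0, 1270.1, 699.3) = 699.3 kN → block shear.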